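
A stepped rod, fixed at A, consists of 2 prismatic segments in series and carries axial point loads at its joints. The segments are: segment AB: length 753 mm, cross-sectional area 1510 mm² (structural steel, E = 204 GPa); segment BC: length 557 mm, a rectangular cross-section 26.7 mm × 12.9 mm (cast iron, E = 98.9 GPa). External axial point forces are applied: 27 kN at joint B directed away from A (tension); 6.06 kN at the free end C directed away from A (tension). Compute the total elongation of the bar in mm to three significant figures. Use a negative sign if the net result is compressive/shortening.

0.180 mm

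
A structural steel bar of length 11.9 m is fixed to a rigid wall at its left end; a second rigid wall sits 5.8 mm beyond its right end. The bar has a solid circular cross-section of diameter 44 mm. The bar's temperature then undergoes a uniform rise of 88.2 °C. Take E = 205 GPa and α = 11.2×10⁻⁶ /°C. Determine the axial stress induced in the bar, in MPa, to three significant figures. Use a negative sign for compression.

-103 MPa

Free thermal expansion αLΔT = 11.2e-6 · 11900 · 88.2 = 11.76 mm.
The walls engage after the gap closes; constrained expansion = 11.76 − 5.8 = 5.955 mm.
The walls impose strain ε = −(5.955)/11900 = -5.0045e-04; σ = Eε = 205000 · -5.0045e-04 = -102.6 MPa.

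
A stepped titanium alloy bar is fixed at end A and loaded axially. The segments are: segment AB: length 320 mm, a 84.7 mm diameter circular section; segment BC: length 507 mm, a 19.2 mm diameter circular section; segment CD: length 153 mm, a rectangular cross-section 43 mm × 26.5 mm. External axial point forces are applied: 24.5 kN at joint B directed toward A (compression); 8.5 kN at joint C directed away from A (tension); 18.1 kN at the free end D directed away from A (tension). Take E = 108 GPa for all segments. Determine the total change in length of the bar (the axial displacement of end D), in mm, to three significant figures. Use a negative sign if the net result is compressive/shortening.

0.455 mm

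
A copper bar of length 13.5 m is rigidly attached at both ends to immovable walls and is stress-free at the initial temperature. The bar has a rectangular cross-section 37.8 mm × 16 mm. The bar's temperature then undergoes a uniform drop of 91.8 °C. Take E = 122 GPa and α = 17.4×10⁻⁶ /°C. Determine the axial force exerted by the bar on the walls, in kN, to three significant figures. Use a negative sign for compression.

Free thermal expansion αLΔT = 17.4e-6 · 13500 · -91.8 = -21.56 mm.
The walls impose strain ε = −(-21.56)/13500 = 1.5973e-03; σ = Eε = 122000 · 1.5973e-03 = 194.9 MPa.
Wall reaction R = σ·A = 194.9·604.8 = 117900 N = 117.9 kN.

118 kN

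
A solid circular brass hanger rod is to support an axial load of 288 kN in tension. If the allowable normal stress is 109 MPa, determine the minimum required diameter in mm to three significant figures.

Required area A ≥ P/σ_allow = 288000/109 = 2642 mm².
For a solid circular section, d ≥ √(4A/π) = 58 mm.

58.0 mm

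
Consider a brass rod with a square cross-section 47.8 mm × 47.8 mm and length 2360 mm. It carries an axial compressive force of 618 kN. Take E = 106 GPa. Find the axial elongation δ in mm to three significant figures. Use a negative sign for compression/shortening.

-6.02 mm

A = 2285 mm².
δ_mech = NL/(AE) = -618000·2360/(2285·106000) = -6.022 mm.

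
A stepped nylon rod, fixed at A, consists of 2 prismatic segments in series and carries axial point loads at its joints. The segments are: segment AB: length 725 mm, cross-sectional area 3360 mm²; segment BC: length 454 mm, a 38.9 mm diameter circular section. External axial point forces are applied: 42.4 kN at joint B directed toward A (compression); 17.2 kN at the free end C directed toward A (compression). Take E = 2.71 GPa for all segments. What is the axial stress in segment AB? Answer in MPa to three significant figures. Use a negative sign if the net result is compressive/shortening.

Internal axial forces (sectioning from the free end, tension +): N_BC = -17.2 kN, N_AB = -59.6 kN.
σ_AB = N_AB/A_AB = -59600/3360 = -17.74 MPa.

-17.7 MPa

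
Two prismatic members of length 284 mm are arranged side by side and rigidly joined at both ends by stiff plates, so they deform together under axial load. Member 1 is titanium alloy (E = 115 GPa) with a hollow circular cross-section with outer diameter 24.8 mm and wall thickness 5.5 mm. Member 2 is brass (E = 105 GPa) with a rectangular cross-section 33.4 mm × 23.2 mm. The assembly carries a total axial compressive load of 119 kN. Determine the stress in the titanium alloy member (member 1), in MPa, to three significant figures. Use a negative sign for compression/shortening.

A_1 = 333.5 mm².
A_2 = 774.9 mm².
Equal strain + equilibrium ⇒ each member carries load in proportion to AE: A₁E₁ = 38350000 N, A₂E₂ = 81360000 N, ΣAE = 119700000 N.
σ₁ = P·E₁/ΣAE = -119000·115000/119700000 = -114.3 MPa.

-114 MPa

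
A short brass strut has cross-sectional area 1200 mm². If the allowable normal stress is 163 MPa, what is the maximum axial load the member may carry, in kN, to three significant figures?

P_max = σ_allow · A = 163 · 1200 = 195600 N = 195.6 kN.

196 kN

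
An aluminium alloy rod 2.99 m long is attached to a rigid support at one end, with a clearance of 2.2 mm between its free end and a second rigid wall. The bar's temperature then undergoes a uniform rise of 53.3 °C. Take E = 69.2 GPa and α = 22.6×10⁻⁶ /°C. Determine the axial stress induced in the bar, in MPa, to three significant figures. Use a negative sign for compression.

-32.4 MPa

Free thermal expansion αLΔT = 22.6e-6 · 2990 · 53.3 = 3.602 mm.
The walls engage after the gap closes; constrained expansion = 3.602 − 2.2 = 1.402 mm.
The walls impose strain ε = −(1.402)/2990 = -4.6879e-04; σ = Eε = 69200 · -4.6879e-04 = -32.44 MPa.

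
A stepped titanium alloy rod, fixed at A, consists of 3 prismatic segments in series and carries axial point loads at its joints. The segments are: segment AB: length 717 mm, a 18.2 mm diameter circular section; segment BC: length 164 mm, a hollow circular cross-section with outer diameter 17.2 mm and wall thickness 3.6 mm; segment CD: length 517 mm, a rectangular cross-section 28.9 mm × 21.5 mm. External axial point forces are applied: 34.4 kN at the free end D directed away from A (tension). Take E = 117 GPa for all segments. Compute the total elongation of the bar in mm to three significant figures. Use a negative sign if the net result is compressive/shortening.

Internal axial forces (sectioning from the free end, tension +): N_CD = 34.4 kN, N_BC = 34.4 kN, N_AB = 34.4 kN.
A_AB = 260.2 mm².
A_BC = 153.8 mm².
A_CD = 621.4 mm².
δ_AB = 34400·717/(260.2·117000) = 0.8103 mm
δ_BC = 34400·164/(153.8·117000) = 0.3135 mm
δ_CD = 34400·517/(621.4·117000) = 0.2446 mm
δ = Σδ_i = 1.368 mm.

1.37 mm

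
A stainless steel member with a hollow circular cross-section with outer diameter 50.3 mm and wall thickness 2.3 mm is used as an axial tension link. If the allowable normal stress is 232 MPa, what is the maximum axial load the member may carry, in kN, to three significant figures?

A = 346.8 mm².
P_max = σ_allow · A = 232 · 346.8 = 80460 N = 80.46 kN.

80.5 kN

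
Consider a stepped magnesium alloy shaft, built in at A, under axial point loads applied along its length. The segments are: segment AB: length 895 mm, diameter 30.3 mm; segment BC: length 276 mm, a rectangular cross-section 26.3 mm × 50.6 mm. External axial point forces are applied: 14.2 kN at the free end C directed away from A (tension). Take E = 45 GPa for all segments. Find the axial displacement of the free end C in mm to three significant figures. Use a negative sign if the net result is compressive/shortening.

0.457 mm

Internal axial forces (sectioning from the free end, tension +): N_BC = 14.2 kN, N_AB = 14.2 kN.
A_AB = 721.1 mm².
A_BC = 1331 mm².
δ_AB = 14200·895/(721.1·45000) = 0.3917 mm
δ_BC = 14200·276/(1331·45000) = 0.06545 mm
δ = Σδ_i = 0.4571 mm.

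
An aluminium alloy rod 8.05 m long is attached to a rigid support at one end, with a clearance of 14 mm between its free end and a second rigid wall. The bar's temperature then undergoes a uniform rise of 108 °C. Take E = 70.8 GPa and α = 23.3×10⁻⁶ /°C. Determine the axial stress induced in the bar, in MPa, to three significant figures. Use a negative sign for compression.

-55.0 MPa

Free thermal expansion αLΔT = 23.3e-6 · 8050 · 108 = 20.26 mm.
The walls engage after the gap closes; constrained expansion = 20.26 − 14 = 6.257 mm.
The walls impose strain ε = −(6.257)/8050 = -7.7727e-04; σ = Eε = 70800 · -7.7727e-04 = -55.03 MPa.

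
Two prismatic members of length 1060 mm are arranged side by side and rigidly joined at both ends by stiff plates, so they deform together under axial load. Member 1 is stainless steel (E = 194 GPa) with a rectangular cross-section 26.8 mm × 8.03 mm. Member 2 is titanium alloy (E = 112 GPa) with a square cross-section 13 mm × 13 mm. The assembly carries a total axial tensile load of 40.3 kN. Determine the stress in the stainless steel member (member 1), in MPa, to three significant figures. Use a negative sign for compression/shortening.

129 MPa

A_1 = 215.2 mm².
A_2 = 169 mm².
Equal strain + equilibrium ⇒ each member carries load in proportion to AE: A₁E₁ = 41750000 N, A₂E₂ = 18930000 N, ΣAE = 60680000 N.
σ₁ = P·E₁/ΣAE = 40300·194000/60680000 = 128.8 MPa.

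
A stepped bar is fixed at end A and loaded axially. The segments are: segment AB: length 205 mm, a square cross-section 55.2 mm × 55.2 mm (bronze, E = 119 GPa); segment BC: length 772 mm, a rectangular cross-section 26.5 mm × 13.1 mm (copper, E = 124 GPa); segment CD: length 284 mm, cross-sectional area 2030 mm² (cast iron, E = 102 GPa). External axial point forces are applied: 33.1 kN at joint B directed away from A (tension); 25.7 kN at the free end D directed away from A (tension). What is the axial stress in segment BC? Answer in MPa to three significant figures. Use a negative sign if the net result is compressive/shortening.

Internal axial forces (sectioning from the free end, tension +): N_CD = 25.7 kN, N_BC = 25.7 kN, N_AB = 58.8 kN.
A_BC = 347.1 mm².
σ_BC = N_BC/A_BC = 25700/347.1 = 74.03 MPa.

74.0 MPa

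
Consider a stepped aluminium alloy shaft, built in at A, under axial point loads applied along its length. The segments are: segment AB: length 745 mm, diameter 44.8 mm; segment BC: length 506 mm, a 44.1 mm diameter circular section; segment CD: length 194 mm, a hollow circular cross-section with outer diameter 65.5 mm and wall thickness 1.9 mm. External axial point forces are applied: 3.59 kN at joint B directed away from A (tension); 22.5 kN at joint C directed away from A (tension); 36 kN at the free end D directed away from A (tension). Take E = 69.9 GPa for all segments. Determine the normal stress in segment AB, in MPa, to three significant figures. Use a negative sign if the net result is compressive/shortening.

39.4 MPa

Internal axial forces (sectioning from the free end, tension +): N_CD = 36 kN, N_BC = 58.5 kN, N_AB = 62.09 kN.
A_AB = 1576 mm².
σ_AB = N_AB/A_AB = 62090/1576 = 39.39 MPa.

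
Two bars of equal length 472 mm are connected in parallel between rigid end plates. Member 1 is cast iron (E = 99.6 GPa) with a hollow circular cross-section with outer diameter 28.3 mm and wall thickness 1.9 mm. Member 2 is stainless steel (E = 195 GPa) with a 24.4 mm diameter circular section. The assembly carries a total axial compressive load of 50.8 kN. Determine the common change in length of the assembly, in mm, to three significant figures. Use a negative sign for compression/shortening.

A_1 = 157.6 mm².
A_2 = 467.6 mm².
Equal strain + equilibrium ⇒ each member carries load in proportion to AE: A₁E₁ = 15700000 N, A₂E₂ = 91180000 N, ΣAE = 106900000 N.
δ = PL/ΣAE = -50800·472/106900000 = -0.2243 mm.

-0.224 mm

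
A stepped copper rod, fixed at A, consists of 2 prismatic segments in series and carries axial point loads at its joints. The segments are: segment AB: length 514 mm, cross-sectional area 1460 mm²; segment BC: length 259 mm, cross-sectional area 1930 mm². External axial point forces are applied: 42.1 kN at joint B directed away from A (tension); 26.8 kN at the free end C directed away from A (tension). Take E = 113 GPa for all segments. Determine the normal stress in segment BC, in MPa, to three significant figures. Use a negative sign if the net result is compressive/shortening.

Internal axial forces (sectioning from the free end, tension +): N_BC = 26.8 kN, N_AB = 68.9 kN.
σ_BC = N_BC/A_BC = 26800/1930 = 13.89 MPa.

13.9 MPa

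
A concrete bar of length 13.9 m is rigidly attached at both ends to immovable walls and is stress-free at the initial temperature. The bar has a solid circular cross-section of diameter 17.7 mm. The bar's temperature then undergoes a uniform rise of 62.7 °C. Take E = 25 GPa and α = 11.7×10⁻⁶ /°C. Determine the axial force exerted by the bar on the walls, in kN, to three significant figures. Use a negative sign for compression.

Free thermal expansion αLΔT = 11.7e-6 · 13900 · 62.7 = 10.2 mm.
The walls impose strain ε = −(10.2)/13900 = -7.3359e-04; σ = Eε = 25000 · -7.3359e-04 = -18.34 MPa.
Wall reaction R = σ·A = -18.34·246.1 = -4513 N = -4.513 kN.

-4.51 kN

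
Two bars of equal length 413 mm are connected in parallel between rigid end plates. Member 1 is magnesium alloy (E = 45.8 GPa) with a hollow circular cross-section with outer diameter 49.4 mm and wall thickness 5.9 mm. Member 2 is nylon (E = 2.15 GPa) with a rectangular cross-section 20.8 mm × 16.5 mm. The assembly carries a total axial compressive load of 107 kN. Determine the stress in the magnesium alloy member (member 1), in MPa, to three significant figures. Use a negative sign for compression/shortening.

-130 MPa

A_1 = 806.3 mm².
A_2 = 343.2 mm².
Equal strain + equilibrium ⇒ each member carries load in proportion to AE: A₁E₁ = 36930000 N, A₂E₂ = 737900 N, ΣAE = 37670000 N.
σ₁ = P·E₁/ΣAE = -107000·45800/37670000 = -130.1 MPa.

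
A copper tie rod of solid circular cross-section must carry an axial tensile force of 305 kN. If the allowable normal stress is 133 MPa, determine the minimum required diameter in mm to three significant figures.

54.0 mm

Required area A ≥ P/σ_allow = 305000/133 = 2293 mm².
For a solid circular section, d ≥ √(4A/π) = 54.04 mm.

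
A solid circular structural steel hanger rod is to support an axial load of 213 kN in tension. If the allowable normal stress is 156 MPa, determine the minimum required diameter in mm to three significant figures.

41.7 mm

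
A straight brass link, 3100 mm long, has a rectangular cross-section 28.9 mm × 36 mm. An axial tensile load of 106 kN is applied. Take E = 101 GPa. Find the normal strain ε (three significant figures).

0.00101

A = 1040 mm².
σ = N/A = 101.9 MPa; ε = σ/E = 101.9/101000 = 1.009e-03.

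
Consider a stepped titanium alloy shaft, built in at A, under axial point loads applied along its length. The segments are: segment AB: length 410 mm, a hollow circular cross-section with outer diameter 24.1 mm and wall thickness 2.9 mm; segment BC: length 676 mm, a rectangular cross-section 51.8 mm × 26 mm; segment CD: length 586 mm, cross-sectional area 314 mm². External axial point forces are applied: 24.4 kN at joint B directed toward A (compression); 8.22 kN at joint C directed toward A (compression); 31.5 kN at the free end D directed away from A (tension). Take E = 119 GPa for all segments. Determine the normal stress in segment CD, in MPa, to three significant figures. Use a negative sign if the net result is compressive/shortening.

100 MPa

Internal axial forces (sectioning from the free end, tension +): N_CD = 31.5 kN, N_BC = 23.28 kN, N_AB = -1.12 kN.
σ_CD = N_CD/A_CD = 31500/314 = 100.3 MPa.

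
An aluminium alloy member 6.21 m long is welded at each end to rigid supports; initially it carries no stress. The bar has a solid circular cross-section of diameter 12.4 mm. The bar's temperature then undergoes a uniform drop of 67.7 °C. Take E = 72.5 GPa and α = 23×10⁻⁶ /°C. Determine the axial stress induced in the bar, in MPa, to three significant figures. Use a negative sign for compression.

Free thermal expansion αLΔT = 23e-6 · 6210 · -67.7 = -9.67 mm.
The walls impose strain ε = −(-9.67)/6210 = 1.5571e-03; σ = Eε = 72500 · 1.5571e-03 = 112.9 MPa.

113 MPa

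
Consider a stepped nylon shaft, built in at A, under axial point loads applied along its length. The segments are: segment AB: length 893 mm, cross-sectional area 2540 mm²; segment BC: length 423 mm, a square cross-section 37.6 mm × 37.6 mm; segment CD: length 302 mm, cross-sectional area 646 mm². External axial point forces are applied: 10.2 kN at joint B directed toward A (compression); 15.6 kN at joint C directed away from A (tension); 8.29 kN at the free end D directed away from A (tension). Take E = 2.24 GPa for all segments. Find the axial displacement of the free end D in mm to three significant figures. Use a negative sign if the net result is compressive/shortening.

Internal axial forces (sectioning from the free end, tension +): N_CD = 8.29 kN, N_BC = 23.89 kN, N_AB = 13.69 kN.
A_BC = 1414 mm².
δ_AB = 13690·893/(2540·2240) = 2.149 mm
δ_BC = 23890·423/(1414·2240) = 3.191 mm
δ_CD = 8290·302/(646·2240) = 1.73 mm
δ = Σδ_i = 7.07 mm.

7.07 mm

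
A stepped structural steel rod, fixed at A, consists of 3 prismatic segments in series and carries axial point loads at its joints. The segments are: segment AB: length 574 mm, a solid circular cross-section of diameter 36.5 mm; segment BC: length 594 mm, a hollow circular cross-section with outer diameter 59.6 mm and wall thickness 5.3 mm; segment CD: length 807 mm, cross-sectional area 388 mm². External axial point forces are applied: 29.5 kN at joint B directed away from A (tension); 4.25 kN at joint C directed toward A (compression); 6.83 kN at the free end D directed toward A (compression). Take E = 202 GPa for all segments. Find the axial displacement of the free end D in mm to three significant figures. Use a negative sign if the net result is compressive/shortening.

-0.0563 mm

Internal axial forces (sectioning from the free end, tension +): N_CD = -6.83 kN, N_BC = -11.08 kN, N_AB = 18.42 kN.
A_AB = 1046 mm².
A_BC = 904.1 mm².
δ_AB = 18420·574/(1046·202000) = 0.05002 mm
δ_BC = -11080·594/(904.1·202000) = -0.03604 mm
δ_CD = -6830·807/(388·202000) = -0.07033 mm
δ = Σδ_i = -0.05634 mm.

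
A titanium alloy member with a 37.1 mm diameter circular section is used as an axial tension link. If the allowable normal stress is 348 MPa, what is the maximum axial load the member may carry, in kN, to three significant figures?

A = 1081 mm².
P_max = σ_allow · A = 348 · 1081 = 376200 N = 376.2 kN.

376 kN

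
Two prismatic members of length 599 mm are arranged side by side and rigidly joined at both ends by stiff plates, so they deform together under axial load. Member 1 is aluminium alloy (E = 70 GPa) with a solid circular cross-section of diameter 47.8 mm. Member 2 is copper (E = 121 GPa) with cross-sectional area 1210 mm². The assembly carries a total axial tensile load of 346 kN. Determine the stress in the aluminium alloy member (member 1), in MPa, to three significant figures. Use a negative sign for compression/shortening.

A_1 = 1795 mm².
Equal strain + equilibrium ⇒ each member carries load in proportion to AE: A₁E₁ = 125600000 N, A₂E₂ = 146400000 N, ΣAE = 272000000 N.
σ₁ = P·E₁/ΣAE = 346000·70000/272000000 = 89.04 MPa.

89.0 MPa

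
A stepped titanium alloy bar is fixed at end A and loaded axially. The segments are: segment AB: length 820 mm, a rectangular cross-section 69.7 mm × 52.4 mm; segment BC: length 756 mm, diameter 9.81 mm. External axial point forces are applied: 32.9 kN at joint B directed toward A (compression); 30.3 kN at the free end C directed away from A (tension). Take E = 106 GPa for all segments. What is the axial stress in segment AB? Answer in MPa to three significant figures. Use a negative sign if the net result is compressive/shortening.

Internal axial forces (sectioning from the free end, tension +): N_BC = 30.3 kN, N_AB = -2.6 kN.
A_AB = 3652 mm².
σ_AB = N_AB/A_AB = -2600/3652 = -0.7119 MPa.

-0.712 MPa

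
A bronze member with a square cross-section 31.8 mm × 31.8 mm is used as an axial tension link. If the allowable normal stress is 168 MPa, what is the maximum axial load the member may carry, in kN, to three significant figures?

A = 1011 mm².
P_max = σ_allow · A = 168 · 1011 = 169900 N = 169.9 kN.

170 kN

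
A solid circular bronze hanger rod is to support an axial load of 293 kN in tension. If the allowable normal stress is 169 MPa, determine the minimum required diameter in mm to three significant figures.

Required area A ≥ P/σ_allow = 293000/169 = 1734 mm².
For a solid circular section, d ≥ √(4A/π) = 46.98 mm.

47.0 mm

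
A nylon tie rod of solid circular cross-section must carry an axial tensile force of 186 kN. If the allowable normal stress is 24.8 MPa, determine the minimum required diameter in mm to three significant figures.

97.7 mm

Required area A ≥ P/σ_allow = 186000/24.8 = 7500 mm².
For a solid circular section, d ≥ √(4A/π) = 97.72 mm.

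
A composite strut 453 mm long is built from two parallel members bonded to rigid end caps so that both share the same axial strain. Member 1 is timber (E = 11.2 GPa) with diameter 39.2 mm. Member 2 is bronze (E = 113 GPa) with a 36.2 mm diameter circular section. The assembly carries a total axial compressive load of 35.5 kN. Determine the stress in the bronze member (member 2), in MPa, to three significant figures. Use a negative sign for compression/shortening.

-30.9 MPa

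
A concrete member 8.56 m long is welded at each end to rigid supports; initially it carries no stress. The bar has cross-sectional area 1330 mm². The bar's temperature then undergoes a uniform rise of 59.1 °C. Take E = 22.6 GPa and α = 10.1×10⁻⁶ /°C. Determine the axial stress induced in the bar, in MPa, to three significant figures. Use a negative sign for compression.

Free thermal expansion αLΔT = 10.1e-6 · 8560 · 59.1 = 5.11 mm.
The walls impose strain ε = −(5.11)/8560 = -5.9691e-04; σ = Eε = 22600 · -5.9691e-04 = -13.49 MPa.

-13.5 MPa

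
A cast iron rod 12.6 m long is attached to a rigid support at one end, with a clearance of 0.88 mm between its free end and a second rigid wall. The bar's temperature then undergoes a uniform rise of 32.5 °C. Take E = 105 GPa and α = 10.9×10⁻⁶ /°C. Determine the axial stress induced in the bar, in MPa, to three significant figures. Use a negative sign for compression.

-29.9 MPa

Free thermal expansion αLΔT = 10.9e-6 · 12600 · 32.5 = 4.464 mm.
The walls engage after the gap closes; constrained expansion = 4.464 − 0.88 = 3.584 mm.
The walls impose strain ε = −(3.584)/12600 = -2.8441e-04; σ = Eε = 105000 · -2.8441e-04 = -29.86 MPa.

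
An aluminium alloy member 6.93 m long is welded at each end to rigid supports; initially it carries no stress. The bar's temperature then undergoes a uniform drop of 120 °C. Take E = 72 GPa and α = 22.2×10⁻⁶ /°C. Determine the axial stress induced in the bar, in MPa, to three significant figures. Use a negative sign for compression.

192 MPa

Free thermal expansion αLΔT = 22.2e-6 · 6930 · -120 = -18.46 mm.
The walls impose strain ε = −(-18.46)/6930 = 2.6640e-03; σ = Eε = 72000 · 2.6640e-03 = 191.8 MPa.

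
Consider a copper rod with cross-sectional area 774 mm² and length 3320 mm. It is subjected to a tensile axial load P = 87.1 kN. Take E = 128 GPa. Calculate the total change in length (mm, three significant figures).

δ_mech = NL/(AE) = 87100·3320/(774·128000) = 2.919 mm.

2.92 mm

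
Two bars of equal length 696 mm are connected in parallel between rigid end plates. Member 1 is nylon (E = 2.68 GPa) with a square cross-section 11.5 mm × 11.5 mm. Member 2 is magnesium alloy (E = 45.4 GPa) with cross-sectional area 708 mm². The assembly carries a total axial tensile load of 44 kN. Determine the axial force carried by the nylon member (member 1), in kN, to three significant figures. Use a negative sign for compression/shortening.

0.480 kN

A_1 = 132.2 mm².
Equal strain + equilibrium ⇒ each member carries load in proportion to AE: A₁E₁ = 354400 N, A₂E₂ = 32140000 N, ΣAE = 32500000 N.
F₁ = P·A₁E₁/ΣAE = 44000·354400/32500000 = 479.9 N.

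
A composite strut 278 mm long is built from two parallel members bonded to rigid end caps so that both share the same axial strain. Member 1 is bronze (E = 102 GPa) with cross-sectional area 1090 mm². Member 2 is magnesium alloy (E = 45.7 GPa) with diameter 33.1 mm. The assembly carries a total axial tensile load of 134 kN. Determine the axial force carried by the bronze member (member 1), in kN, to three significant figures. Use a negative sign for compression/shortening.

99.0 kN

A_2 = 860.5 mm².
Equal strain + equilibrium ⇒ each member carries load in proportion to AE: A₁E₁ = 111200000 N, A₂E₂ = 39320000 N, ΣAE = 150500000 N.
F₁ = P·A₁E₁/ΣAE = 134000·111200000/150500000 = 98990 N.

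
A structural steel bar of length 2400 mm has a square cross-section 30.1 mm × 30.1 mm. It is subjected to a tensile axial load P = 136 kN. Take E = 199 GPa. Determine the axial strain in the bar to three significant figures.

7.54e-04

A = 906 mm².
σ = N/A = 150.1 MPa; ε = σ/E = 150.1/199000 = 7.543e-04.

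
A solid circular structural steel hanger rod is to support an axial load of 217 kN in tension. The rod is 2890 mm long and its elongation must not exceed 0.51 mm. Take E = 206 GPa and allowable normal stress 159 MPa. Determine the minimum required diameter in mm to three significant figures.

87.2 mm

Required area A ≥ P/σ_allow = 217000/159 = 1365 mm².
For a solid circular section, d ≥ √(4A/π) = 41.69 mm.
Elongation limit: A ≥ PL/(Eδ_allow) = 217000·2890/(206000·0.51) = 5969 mm² ⇒ d ≥ 87.18 mm.
The elongation limit governs.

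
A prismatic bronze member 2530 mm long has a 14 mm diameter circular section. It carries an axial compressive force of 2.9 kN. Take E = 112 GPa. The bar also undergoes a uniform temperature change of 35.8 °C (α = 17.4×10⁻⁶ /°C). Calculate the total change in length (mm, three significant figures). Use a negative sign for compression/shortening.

1.15 mm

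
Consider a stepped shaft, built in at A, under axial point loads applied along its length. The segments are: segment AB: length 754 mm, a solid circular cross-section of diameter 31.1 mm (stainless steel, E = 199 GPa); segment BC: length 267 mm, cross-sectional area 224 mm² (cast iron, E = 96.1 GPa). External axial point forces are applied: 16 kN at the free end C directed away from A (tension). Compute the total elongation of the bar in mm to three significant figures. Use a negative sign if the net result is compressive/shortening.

0.278 mm

Internal axial forces (sectioning from the free end, tension +): N_BC = 16 kN, N_AB = 16 kN.
A_AB = 759.6 mm².
δ_AB = 16000·754/(759.6·199000) = 0.0798 mm
δ_BC = 16000·267/(224·96100) = 0.1985 mm
δ = Σδ_i = 0.2783 mm.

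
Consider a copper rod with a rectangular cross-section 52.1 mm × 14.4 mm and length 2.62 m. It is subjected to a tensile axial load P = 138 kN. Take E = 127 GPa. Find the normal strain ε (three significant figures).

0.00145

A = 750.2 mm².
σ = N/A = 183.9 MPa; ε = σ/E = 183.9/127000 = 1.448e-03.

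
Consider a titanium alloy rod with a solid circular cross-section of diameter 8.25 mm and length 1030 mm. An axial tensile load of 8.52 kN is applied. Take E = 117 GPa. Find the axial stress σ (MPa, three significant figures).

A = 53.46 mm².
σ = N/A = 8520/53.46 = 159.4 MPa.

159 MPa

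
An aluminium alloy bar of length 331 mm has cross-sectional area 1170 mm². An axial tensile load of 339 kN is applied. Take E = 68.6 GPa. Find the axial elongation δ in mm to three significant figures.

1.40 mm

δ_mech = NL/(AE) = 339000·331/(1170·68600) = 1.398 mm.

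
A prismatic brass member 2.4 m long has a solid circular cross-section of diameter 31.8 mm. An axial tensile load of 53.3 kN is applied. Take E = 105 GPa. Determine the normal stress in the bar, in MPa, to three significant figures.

A = 794.2 mm².
σ = N/A = 53300/794.2 = 67.11 MPa.

67.1 MPa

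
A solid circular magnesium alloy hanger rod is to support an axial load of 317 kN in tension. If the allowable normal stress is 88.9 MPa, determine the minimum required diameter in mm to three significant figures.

Required area A ≥ P/σ_allow = 317000/88.9 = 3566 mm².
For a solid circular section, d ≥ √(4A/π) = 67.38 mm.

67.4 mm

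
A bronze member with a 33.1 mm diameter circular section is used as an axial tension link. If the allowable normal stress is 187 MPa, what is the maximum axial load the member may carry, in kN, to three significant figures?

A = 860.5 mm².
P_max = σ_allow · A = 187 · 860.5 = 160900 N = 160.9 kN.

161 kN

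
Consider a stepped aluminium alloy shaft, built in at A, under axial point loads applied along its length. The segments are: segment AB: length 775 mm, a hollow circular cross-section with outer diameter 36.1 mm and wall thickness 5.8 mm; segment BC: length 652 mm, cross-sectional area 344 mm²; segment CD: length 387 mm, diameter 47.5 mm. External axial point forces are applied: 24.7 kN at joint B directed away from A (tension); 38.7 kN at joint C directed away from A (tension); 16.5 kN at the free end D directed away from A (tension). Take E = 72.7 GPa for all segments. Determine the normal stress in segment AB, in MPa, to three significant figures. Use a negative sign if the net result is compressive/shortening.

Internal axial forces (sectioning from the free end, tension +): N_CD = 16.5 kN, N_BC = 55.2 kN, N_AB = 79.9 kN.
A_AB = 552.1 mm².
σ_AB = N_AB/A_AB = 79900/552.1 = 144.7 MPa.

145 MPa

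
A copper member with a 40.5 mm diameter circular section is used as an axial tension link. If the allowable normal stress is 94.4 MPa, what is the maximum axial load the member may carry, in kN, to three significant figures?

A = 1288 mm².
P_max = σ_allow · A = 94.4 · 1288 = 121600 N = 121.6 kN.

122 kN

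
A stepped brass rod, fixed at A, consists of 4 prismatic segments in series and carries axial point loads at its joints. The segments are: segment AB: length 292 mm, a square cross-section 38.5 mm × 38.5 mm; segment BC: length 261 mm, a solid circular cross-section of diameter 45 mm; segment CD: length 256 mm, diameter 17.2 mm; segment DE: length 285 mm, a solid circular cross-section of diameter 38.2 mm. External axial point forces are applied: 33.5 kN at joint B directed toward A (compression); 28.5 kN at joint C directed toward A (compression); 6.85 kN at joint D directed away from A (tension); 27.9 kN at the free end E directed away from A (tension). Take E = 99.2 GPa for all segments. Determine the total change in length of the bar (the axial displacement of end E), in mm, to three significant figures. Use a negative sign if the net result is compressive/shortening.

Internal axial forces (sectioning from the free end, tension +): N_DE = 27.9 kN, N_CD = 34.75 kN, N_BC = 6.25 kN, N_AB = -27.25 kN.
A_AB = 1482 mm².
A_BC = 1590 mm².
A_CD = 232.4 mm².
A_DE = 1146 mm².
δ_AB = -27250·292/(1482·99200) = -0.05411 mm
δ_BC = 6250·261/(1590·99200) = 0.01034 mm
δ_CD = 34750·256/(232.4·99200) = 0.386 mm
δ_DE = 27900·285/(1146·99200) = 0.06994 mm
δ = Σδ_i = 0.4121 mm.

0.412 mm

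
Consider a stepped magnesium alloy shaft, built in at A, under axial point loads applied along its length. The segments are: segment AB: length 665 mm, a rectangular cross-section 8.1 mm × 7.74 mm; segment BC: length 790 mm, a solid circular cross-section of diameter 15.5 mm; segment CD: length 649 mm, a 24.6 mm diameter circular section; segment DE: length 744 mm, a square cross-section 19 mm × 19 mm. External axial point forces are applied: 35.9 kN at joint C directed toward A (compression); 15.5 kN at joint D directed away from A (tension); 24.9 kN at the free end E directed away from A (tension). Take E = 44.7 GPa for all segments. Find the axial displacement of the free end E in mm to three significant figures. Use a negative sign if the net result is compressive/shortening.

Internal axial forces (sectioning from the free end, tension +): N_DE = 24.9 kN, N_CD = 40.4 kN, N_BC = 4.5 kN, N_AB = 4.5 kN.
A_AB = 62.69 mm².
A_BC = 188.7 mm².
A_CD = 475.3 mm².
A_DE = 361 mm².
δ_AB = 4500·665/(62.69·44700) = 1.068 mm
δ_BC = 4500·790/(188.7·44700) = 0.4215 mm
δ_CD = 40400·649/(475.3·44700) = 1.234 mm
δ_DE = 24900·744/(361·44700) = 1.148 mm
δ = Σδ_i = 3.871 mm.

3.87 mm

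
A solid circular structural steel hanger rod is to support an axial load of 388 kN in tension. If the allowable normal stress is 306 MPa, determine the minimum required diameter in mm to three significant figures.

40.2 mm

Required area A ≥ P/σ_allow = 388000/306 = 1268 mm².
For a solid circular section, d ≥ √(4A/π) = 40.18 mm.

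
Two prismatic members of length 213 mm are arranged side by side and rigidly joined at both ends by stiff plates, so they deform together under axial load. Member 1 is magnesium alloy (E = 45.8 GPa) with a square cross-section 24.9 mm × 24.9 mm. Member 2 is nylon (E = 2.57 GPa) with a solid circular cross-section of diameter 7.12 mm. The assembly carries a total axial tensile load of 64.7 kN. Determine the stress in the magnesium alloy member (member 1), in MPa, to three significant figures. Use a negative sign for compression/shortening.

A_1 = 620 mm².
A_2 = 39.82 mm².
Equal strain + equilibrium ⇒ each member carries load in proportion to AE: A₁E₁ = 28400000 N, A₂E₂ = 102300 N, ΣAE = 28500000 N.
σ₁ = P·E₁/ΣAE = 64700·45800/28500000 = 104 MPa.

104 MPa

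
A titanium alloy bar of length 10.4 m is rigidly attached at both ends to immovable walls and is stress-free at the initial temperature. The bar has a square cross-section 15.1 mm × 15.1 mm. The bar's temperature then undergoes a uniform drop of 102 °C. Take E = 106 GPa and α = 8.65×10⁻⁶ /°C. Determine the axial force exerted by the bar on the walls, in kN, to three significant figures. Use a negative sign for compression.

Free thermal expansion αLΔT = 8.65e-6 · 10400 · -102 = -9.176 mm.
The walls impose strain ε = −(-9.176)/10400 = 8.8230e-04; σ = Eε = 106000 · 8.8230e-04 = 93.52 MPa.
Wall reaction R = σ·A = 93.52·228 = 21320 N = 21.32 kN.

21.3 kN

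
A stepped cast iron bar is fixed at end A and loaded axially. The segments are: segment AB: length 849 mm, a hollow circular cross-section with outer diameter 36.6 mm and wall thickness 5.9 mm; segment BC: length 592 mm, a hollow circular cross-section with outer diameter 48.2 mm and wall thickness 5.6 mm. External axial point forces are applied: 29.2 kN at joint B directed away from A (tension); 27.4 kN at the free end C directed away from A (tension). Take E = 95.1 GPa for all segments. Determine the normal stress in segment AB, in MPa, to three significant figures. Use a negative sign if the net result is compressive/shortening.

99.5 MPa

Internal axial forces (sectioning from the free end, tension +): N_BC = 27.4 kN, N_AB = 56.6 kN.
A_AB = 569 mm².
σ_AB = N_AB/A_AB = 56600/569 = 99.47 MPa.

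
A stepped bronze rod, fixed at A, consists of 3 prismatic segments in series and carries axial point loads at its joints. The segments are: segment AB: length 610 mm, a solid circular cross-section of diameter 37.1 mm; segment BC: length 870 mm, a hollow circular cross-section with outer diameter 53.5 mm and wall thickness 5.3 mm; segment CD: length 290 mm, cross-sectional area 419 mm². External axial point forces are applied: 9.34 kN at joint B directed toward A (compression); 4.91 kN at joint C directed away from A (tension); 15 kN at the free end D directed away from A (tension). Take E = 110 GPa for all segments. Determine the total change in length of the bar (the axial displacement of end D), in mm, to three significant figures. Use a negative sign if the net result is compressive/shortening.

0.345 mm

Internal axial forces (sectioning from the free end, tension +): N_CD = 15 kN, N_BC = 19.91 kN, N_AB = 10.57 kN.
A_AB = 1081 mm².
A_BC = 802.6 mm².
δ_AB = 10570·610/(1081·110000) = 0.05422 mm
δ_BC = 19910·870/(802.6·110000) = 0.1962 mm
δ_CD = 15000·290/(419·110000) = 0.09438 mm
δ = Σδ_i = 0.3448 mm.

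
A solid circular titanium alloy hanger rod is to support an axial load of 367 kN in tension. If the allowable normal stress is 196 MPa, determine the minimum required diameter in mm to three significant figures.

48.8 mm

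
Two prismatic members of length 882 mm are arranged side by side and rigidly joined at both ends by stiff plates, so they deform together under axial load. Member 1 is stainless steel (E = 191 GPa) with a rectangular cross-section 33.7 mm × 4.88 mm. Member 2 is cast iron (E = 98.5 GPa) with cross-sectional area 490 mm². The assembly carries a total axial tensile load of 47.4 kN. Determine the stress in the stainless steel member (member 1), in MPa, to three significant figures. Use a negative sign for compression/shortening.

A_1 = 164.5 mm².
Equal strain + equilibrium ⇒ each member carries load in proportion to AE: A₁E₁ = 31410000 N, A₂E₂ = 48260000 N, ΣAE = 79680000 N.
σ₁ = P·E₁/ΣAE = 47400·191000/79680000 = 113.6 MPa.

114 MPa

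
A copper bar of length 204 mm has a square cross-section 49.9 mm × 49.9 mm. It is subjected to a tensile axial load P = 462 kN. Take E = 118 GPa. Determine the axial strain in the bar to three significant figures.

A = 2490 mm².
σ = N/A = 185.5 MPa; ε = σ/E = 185.5/118000 = 1.572e-03.

0.00157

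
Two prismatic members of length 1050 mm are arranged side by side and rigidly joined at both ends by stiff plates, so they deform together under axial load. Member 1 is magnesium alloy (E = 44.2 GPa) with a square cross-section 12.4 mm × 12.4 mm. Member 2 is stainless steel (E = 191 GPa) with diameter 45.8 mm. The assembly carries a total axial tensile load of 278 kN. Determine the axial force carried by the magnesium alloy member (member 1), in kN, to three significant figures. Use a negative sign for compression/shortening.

A_1 = 153.8 mm².
A_2 = 1647 mm².
Equal strain + equilibrium ⇒ each member carries load in proportion to AE: A₁E₁ = 6796000 N, A₂E₂ = 314700000 N, ΣAE = 321500000 N.
F₁ = P·A₁E₁/ΣAE = 278000·6796000/321500000 = 5877 N.

5.88 kN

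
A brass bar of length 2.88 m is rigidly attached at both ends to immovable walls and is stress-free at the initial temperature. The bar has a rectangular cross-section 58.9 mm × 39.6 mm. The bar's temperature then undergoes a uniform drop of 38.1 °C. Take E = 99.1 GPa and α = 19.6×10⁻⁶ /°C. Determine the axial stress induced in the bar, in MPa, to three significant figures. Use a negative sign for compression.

Free thermal expansion αLΔT = 19.6e-6 · 2880 · -38.1 = -2.151 mm.
The walls impose strain ε = −(-2.151)/2880 = 7.4676e-04; σ = Eε = 99100 · 7.4676e-04 = 74 MPa.

74.0 MPa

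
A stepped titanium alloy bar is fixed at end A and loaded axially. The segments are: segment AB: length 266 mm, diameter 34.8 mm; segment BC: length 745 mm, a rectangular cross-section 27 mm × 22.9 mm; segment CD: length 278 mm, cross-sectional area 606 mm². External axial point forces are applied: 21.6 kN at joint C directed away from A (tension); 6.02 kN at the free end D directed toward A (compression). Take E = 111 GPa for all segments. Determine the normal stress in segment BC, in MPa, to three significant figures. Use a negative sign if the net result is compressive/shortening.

25.2 MPa

Internal axial forces (sectioning from the free end, tension +): N_CD = -6.02 kN, N_BC = 15.58 kN, N_AB = 15.58 kN.
A_BC = 618.3 mm².
σ_BC = N_BC/A_BC = 15580/618.3 = 25.2 MPa.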